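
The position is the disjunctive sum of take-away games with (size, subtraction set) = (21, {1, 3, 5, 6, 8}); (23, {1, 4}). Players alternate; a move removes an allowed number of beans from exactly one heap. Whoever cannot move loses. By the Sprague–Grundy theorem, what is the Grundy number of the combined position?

Heap A, S = {1, 3, 5, 6, 8}:
n :  0  1  2  3  4  5  6  7  8  9 10 11 12 13 14 15 16 17 18 19 20 21
G :  0  1  0  1  0  1  2  3  2  3  2  0  1  0  1  0  1  2  3  2  3  2
G_A(21) = 2.
Heap B, S = {1, 4}:
n :  0  1  2  3  4  5  6  7  8  9 10 11 12 13 14 15 16 17 18 19 20 21 22 23
G :  0  1  0  1  2  0  1  0  1  2  0  1  0  1  2  0  1  0  1  2  0  1  0  1
G_B(23) = 1.
Combined Grundy value = 2 ⊕ 1 = 3.

3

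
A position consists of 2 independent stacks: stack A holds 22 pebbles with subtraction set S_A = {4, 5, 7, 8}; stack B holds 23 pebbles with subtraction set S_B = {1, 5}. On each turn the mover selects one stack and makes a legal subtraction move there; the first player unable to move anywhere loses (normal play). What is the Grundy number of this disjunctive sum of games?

Stack A, S = {4, 5, 7, 8}:
n :  0  1  2  3  4  5  6  7  8  9 10 11 12 13 14 15 16 17 18 19 20 21 22
G :  0  0  0  0  1  1  1  1  2  2  2  2  0  0  0  0  1  1  1  1  2  2  2
G_A(22) = 2.
Stack B, S = {1, 5}:
G(0) = 0
G(1) = mex{0} = 1
G(2) = mex{1} = 0
G(3) = mex{0} = 1
G(4) = mex{1} = 0
G(5) = mex{0,0} = 1
G(6) = mex{1,1} = 0
G(7) = mex{0,0} = 1
G(8) = mex{1,1} = 0
G(9) = mex{0,0} = 1
G(10) = mex{1,1} = 0
G(11) = mex{0,0} = 1
G(12) = mex{1,1} = 0
G(13) = mex{0,0} = 1
G(14) = mex{1,1} = 0
G(15) = mex{0,0} = 1
G(16) = mex{1,1} = 0
G(17) = mex{0,0} = 1
G(18) = mex{1,1} = 0
G(19) = mex{0,0} = 1
G(20) = mex{1,1} = 0
G(21) = mex{0,0} = 1
G(22) = mex{1,1} = 0
G(23) = mex{0,0} = 1
G_B(23) = 1.
Combined Grundy value = 2 ⊕ 1 = 3.

3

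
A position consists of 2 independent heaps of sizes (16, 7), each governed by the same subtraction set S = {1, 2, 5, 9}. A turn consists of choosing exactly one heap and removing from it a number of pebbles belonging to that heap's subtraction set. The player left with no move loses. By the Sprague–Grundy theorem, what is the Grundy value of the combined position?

1

All heaps use S = {1, 2, 5, 9}:
n :  0  1  2  3  4  5  6  7  8  9 10 11 12 13 14 15 16
G :  0  1  2  0  1  2  0  1  2  3  0  1  2  0  1  2  0
Heap A: G(16) = 0.
Heap B: G(7) = 1.
Combined Grundy value = 0 ⊕ 1 = 1.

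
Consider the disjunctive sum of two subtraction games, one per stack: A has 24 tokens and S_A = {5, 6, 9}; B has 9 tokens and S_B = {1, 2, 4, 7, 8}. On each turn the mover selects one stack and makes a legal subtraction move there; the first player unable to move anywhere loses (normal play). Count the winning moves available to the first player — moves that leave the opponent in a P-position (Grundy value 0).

Stack A, S = {5, 6, 9}:
G(0) = 0
G(1) = mex{} = 0
G(2) = mex{} = 0
G(3) = mex{} = 0
G(4) = mex{} = 0
G(5) = mex{0} = 1
G(6) = mex{0,0} = 1
G(7) = mex{0,0} = 1
G(8) = mex{0,0} = 1
G(9) = mex{0,0,0} = 1
G(10) = mex{1,0,0} = 2
G(11) = mex{1,1,0} = 2
G(12) = mex{1,1,0} = 2
G(13) = mex{1,1,0} = 2
G(14) = mex{1,1,1} = 0
G(15) = mex{2,1,1} = 0
G(16) = mex{2,2,1} = 0
G(17) = mex{2,2,1} = 0
G(18) = mex{2,2,1} = 0
G(19) = mex{0,2,2} = 1
G(20) = mex{0,0,2} = 1
G(21) = mex{0,0,2} = 1
G(22) = mex{0,0,2} = 1
G(23) = mex{0,0,0} = 1
G(24) = mex{1,0,0} = 2
G_A(24) = 2.
Stack B, S = {1, 2, 4, 7, 8}:
n : 0 1 2 3 4 5 6 7 8 9
G : 0 1 2 0 1 2 0 1 2 0
G_B(9) = 0.
Combined Grundy value = 2 ⊕ 0 = 2.
A winning move leaves total XOR = 0, i.e. changes one component's Grundy value g to g ⊕ X where X is the current total.
Stack A: need g' = 2⊕2 = 0. Options: 24−5→G=1, 24−6→G=0, 24−9→G=0. Hits: 2.
Stack B: need g' = 0⊕2 = 2. Options: 9−1→G=2, 9−2→G=1, 9−4→G=2, 9−7→G=2, 9−8→G=1. Hits: 3.

5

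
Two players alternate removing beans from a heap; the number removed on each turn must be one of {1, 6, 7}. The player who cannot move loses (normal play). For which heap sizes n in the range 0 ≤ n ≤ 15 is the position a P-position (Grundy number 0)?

n :  0  1  2  3  4  5  6  7  8  9 10 11 12 13 14 15
G :  0  1  0  1  0  1  2  3  2  3  2  3  0  1  0  1
P-positions are exactly the n with G(n) = 0.

0, 2, 4, 12, 14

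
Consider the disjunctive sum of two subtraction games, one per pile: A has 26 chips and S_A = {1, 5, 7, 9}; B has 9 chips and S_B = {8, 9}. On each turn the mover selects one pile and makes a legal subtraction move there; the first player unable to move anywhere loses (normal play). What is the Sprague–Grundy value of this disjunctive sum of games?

Pile A, S = {1, 5, 7, 9}:
n :  0  1  2  3  4  5  6  7  8  9 10 11 12 13 14 15 16 17 18 19 20 21 22 23 24 25 26
G :  0  1  0  1  0  1  0  1  0  1  0  1  0  1  0  1  0  1  0  1  0  1  0  1  0  1  0
G_A(26) = 0.
Pile B, S = {8, 9}:
n : 0 1 2 3 4 5 6 7 8 9
G : 0 0 0 0 0 0 0 0 1 1
G_B(9) = 1.
Combined Grundy value = 0 ⊕ 1 = 1.

1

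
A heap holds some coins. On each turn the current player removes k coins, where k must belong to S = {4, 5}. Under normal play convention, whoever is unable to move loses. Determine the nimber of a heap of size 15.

n :  0  1  2  3  4  5  6  7  8  9 10 11 12 13 14 15
G :  0  0  0  0  1  1  1  1  2  0  0  0  0  1  1  1

1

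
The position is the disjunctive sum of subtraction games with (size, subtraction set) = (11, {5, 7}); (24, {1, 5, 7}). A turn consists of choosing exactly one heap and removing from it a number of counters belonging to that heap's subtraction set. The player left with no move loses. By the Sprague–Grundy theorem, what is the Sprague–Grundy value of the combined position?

2

Heap A, S = {5, 7}:
n :  0  1  2  3  4  5  6  7  8  9 10 11
G :  0  0  0  0  0  1  1  1  1  1  2  2
G_A(11) = 2.
Heap B, S = {1, 5, 7}:
G(0) = 0
G(1) = mex{0} = 1
G(2) = mex{1} = 0
G(3) = mex{0} = 1
G(4) = mex{1} = 0
G(5) = mex{0,0} = 1
G(6) = mex{1,1} = 0
G(7) = mex{0,0,0} = 1
G(8) = mex{1,1,1} = 0
G(9) = mex{0,0,0} = 1
G(10) = mex{1,1,1} = 0
G(11) = mex{0,0,0} = 1
G(12) = mex{1,1,1} = 0
G(13) = mex{0,0,0} = 1
G(14) = mex{1,1,1} = 0
G(15) = mex{0,0,0} = 1
G(16) = mex{1,1,1} = 0
G(17) = mex{0,0,0} = 1
G(18) = mex{1,1,1} = 0
G(19) = mex{0,0,0} = 1
G(20) = mex{1,1,1} = 0
G(21) = mex{0,0,0} = 1
G(22) = mex{1,1,1} = 0
G(23) = mex{0,0,0} = 1
G(24) = mex{1,1,1} = 0
G_B(24) = 0.
Combined Grundy value = 2 ⊕ 0 = 2.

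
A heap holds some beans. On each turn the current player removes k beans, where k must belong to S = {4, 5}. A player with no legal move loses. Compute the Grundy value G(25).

n :  0  1  2  3  4  5  6  7  8  9 10 11 12 13 14 15 16 17 18 19 20 21 22 23 24 25
G :  0  0  0  0  1  1  1  1  2  0  0  0  0  1  1  1  1  2  0  0  0  0  1  1  1  1

1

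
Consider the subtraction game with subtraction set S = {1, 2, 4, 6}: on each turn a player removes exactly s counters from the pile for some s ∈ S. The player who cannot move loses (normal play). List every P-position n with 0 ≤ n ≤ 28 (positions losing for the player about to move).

G(0) = 0
G(1) = mex{0} = 1
G(2) = mex{1,0} = 2
G(3) = mex{2,1} = 0
G(4) = mex{0,2,0} = 1
G(5) = mex{1,0,1} = 2
G(6) = mex{2,1,2,0} = 3
G(7) = mex{3,2,0,1} = 4
G(8) = mex{4,3,1,2} = 0
G(9) = mex{0,4,2,0} = 1
G(10) = mex{1,0,3,1} = 2
G(11) = mex{2,1,4,2} = 0
G(12) = mex{0,2,0,3} = 1
G(13) = mex{1,0,1,4} = 2
G(14) = mex{2,1,2,0} = 3
G(15) = mex{3,2,0,1} = 4
G(16) = mex{4,3,1,2} = 0
G(17) = mex{0,4,2,0} = 1
G(18) = mex{1,0,3,1} = 2
G(19) = mex{2,1,4,2} = 0
G(20) = mex{0,2,0,3} = 1
G(21) = mex{1,0,1,4} = 2
G(22) = mex{2,1,2,0} = 3
G(23) = mex{3,2,0,1} = 4
G(24) = mex{4,3,1,2} = 0
G(25) = mex{0,4,2,0} = 1
G(26) = mex{1,0,3,1} = 2
G(27) = mex{2,1,4,2} = 0
G(28) = mex{0,2,0,3} = 1
P-positions are exactly the n with G(n) = 0.

0, 3, 8, 11, 16, 19, 24, 27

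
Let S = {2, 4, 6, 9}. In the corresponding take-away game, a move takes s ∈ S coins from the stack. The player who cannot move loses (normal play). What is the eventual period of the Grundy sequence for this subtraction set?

8

G(0) = 0
G(1) = mex{} = 0
G(2) = mex{0} = 1
G(3) = mex{0} = 1
G(4) = mex{1,0} = 2
G(5) = mex{1,0} = 2
G(6) = mex{2,1,0} = 3
G(7) = mex{2,1,0} = 3
G(8) = mex{3,2,1} = 0
G(9) = mex{3,2,1,0} = 4
G(10) = mex{0,3,2,0} = 1
G(11) = mex{4,3,2,1} = 0
G(12) = mex{1,0,3,1} = 2
G(13) = mex{0,4,3,2} = 1
G(14) = mex{2,1,0,2} = 3
G(15) = mex{1,0,4,3} = 2
G(16) = mex{3,2,1,3} = 0
G(17) = mex{2,1,0,0} = 3
G(18) = mex{0,3,2,4} = 1
G(19) = mex{3,2,1,1} = 0
G(20) = mex{1,0,3,0} = 2
G(21) = mex{0,3,2,2} = 1
G(22) = mex{2,1,0,1} = 3
G(23) = mex{1,0,3,3} = 2
G(24) = mex{3,2,1,2} = 0
G(25) = mex{2,1,0,0} = 3
G(26) = mex{0,3,2,3} = 1
G(27) = mex{3,2,1,1} = 0
G(28) = mex{1,0,3,0} = 2
From n = 10 onward G(n+8) = G(n); since this holds over max(S) = 9 consecutive positions the period is 8 (pre-period 10).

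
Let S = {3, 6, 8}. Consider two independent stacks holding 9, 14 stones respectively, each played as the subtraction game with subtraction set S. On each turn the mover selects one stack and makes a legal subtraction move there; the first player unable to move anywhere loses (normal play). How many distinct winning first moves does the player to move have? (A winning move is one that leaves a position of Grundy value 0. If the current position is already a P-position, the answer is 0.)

1

All stacks use S = {3, 6, 8}:
G(0) = 0
G(1) = mex{} = 0
G(2) = mex{} = 0
G(3) = mex{0} = 1
G(4) = mex{0} = 1
G(5) = mex{0} = 1
G(6) = mex{1,0} = 2
G(7) = mex{1,0} = 2
G(8) = mex{1,0,0} = 2
G(9) = mex{2,1,0} = 3
G(10) = mex{2,1,0} = 3
G(11) = mex{2,1,1} = 0
G(12) = mex{3,2,1} = 0
G(13) = mex{3,2,1} = 0
G(14) = mex{0,2,2} = 1
Stack A: G(9) = 3.
Stack B: G(14) = 1.
Combined Grundy value = 3 ⊕ 1 = 2.
A winning move leaves total XOR = 0, i.e. changes one component's Grundy value g to g ⊕ X where X is the current total.
Stack A: need g' = 3⊕2 = 1. Options: 9−3→G=2, 9−6→G=1, 9−8→G=0. Hits: 1.
Stack B: need g' = 1⊕2 = 3. Options: 14−3→G=0, 14−6→G=2, 14−8→G=2. Hits: 0.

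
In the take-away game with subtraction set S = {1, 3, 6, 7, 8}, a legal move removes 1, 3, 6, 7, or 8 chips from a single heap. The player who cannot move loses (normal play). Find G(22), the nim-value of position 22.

3

G(0) = 0
G(1) = mex{0} = 1
G(2) = mex{1} = 0
G(3) = mex{0,0} = 1
G(4) = mex{1,1} = 0
G(5) = mex{0,0} = 1
G(6) = mex{1,1,0} = 2
G(7) = mex{2,0,1,0} = 3
G(8) = mex{3,1,0,1,0} = 2
G(9) = mex{2,2,1,0,1} = 3
G(10) = mex{3,3,0,1,0} = 2
G(11) = mex{2,2,1,0,1} = 3
G(12) = mex{3,3,2,1,0} = 4
G(13) = mex{4,2,3,2,1} = 0
G(14) = mex{0,3,2,3,2} = 1
G(15) = mex{1,4,3,2,3} = 0
G(16) = mex{0,0,2,3,2} = 1
G(17) = mex{1,1,3,2,3} = 0
G(18) = mex{0,0,4,3,2} = 1
G(19) = mex{1,1,0,4,3} = 2
G(20) = mex{2,0,1,0,4} = 3
G(21) = mex{3,1,0,1,0} = 2
G(22) = mex{2,2,1,0,1} = 3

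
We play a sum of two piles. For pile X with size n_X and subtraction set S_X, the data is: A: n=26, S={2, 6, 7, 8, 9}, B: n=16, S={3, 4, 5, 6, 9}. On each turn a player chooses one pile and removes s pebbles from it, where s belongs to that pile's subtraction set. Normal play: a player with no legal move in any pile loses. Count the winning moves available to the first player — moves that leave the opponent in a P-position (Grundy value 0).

4

Pile A, S = {2, 6, 7, 8, 9}:
G(0) = 0
G(1) = mex{} = 0
G(2) = mex{0} = 1
G(3) = mex{0} = 1
G(4) = mex{1} = 0
G(5) = mex{1} = 0
G(6) = mex{0,0} = 1
G(7) = mex{0,0,0} = 1
G(8) = mex{1,1,0,0} = 2
G(9) = mex{1,1,1,0,0} = 2
G(10) = mex{2,0,1,1,0} = 3
G(11) = mex{2,0,0,1,1} = 3
G(12) = mex{3,1,0,0,1} = 2
G(13) = mex{3,1,1,0,0} = 2
G(14) = mex{2,2,1,1,0} = 3
G(15) = mex{2,2,2,1,1} = 0
G(16) = mex{3,3,2,2,1} = 0
G(17) = mex{0,3,3,2,2} = 1
G(18) = mex{0,2,3,3,2} = 1
G(19) = mex{1,2,2,3,3} = 0
G(20) = mex{1,3,2,2,3} = 0
G(21) = mex{0,0,3,2,2} = 1
G(22) = mex{0,0,0,3,2} = 1
G(23) = mex{1,1,0,0,3} = 2
G(24) = mex{1,1,1,0,0} = 2
G(25) = mex{2,0,1,1,0} = 3
G(26) = mex{2,0,0,1,1} = 3
G_A(26) = 3.
Pile B, S = {3, 4, 5, 6, 9}:
n :  0  1  2  3  4  5  6  7  8  9 10 11 12 13 14 15 16
G :  0  0  0  1  1  1  2  2  2  3  3  3  0  0  0  1  1
G_B(16) = 1.
Combined Grundy value = 3 ⊕ 1 = 2.
A winning move leaves total XOR = 0, i.e. changes one component's Grundy value g to g ⊕ X where X is the current total.
Pile A: need g' = 3⊕2 = 1. Options: 26−2→G=2, 26−6→G=0, 26−7→G=0, 26−8→G=1, 26−9→G=1. Hits: 2.
Pile B: need g' = 1⊕2 = 3. Options: 16−3→G=0, 16−4→G=0, 16−5→G=3, 16−6→G=3, 16−9→G=2. Hits: 2.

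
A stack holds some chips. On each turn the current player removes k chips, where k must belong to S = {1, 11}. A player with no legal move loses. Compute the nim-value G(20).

n :  0  1  2  3  4  5  6  7  8  9 10 11 12 13 14 15 16 17 18 19 20
G :  0  1  0  1  0  1  0  1  0  1  0  1  0  1  0  1  0  1  0  1  0

0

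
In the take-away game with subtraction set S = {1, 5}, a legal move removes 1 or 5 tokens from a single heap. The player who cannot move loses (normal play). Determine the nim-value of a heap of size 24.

G(0) = 0
G(1) = mex{0} = 1
G(2) = mex{1} = 0
G(3) = mex{0} = 1
G(4) = mex{1} = 0
G(5) = mex{0,0} = 1
G(6) = mex{1,1} = 0
G(7) = mex{0,0} = 1
G(8) = mex{1,1} = 0
G(9) = mex{0,0} = 1
G(10) = mex{1,1} = 0
G(11) = mex{0,0} = 1
G(12) = mex{1,1} = 0
G(13) = mex{0,0} = 1
G(14) = mex{1,1} = 0
G(15) = mex{0,0} = 1
G(16) = mex{1,1} = 0
G(17) = mex{0,0} = 1
G(18) = mex{1,1} = 0
G(19) = mex{0,0} = 1
G(20) = mex{1,1} = 0
G(21) = mex{0,0} = 1
G(22) = mex{1,1} = 0
G(23) = mex{0,0} = 1
G(24) = mex{1,1} = 0

0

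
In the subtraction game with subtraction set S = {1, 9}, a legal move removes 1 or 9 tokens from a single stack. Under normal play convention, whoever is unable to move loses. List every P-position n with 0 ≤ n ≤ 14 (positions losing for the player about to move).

0, 2, 4, 6, 8, 10, 12, 14

G(0) = 0
G(1) = mex{0} = 1
G(2) = mex{1} = 0
G(3) = mex{0} = 1
G(4) = mex{1} = 0
G(5) = mex{0} = 1
G(6) = mex{1} = 0
G(7) = mex{0} = 1
G(8) = mex{1} = 0
G(9) = mex{0,0} = 1
G(10) = mex{1,1} = 0
G(11) = mex{0,0} = 1
G(12) = mex{1,1} = 0
G(13) = mex{0,0} = 1
G(14) = mex{1,1} = 0
P-positions are exactly the n with G(n) = 0.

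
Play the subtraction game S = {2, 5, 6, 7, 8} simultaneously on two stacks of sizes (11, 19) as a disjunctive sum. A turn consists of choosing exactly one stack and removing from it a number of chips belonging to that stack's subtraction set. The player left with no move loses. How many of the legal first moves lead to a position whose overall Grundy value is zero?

All stacks use S = {2, 5, 6, 7, 8}:
G(0) = 0
G(1) = mex{} = 0
G(2) = mex{0} = 1
G(3) = mex{0} = 1
G(4) = mex{1} = 0
G(5) = mex{1,0} = 2
G(6) = mex{0,0,0} = 1
G(7) = mex{2,1,0,0} = 3
G(8) = mex{1,1,1,0,0} = 2
G(9) = mex{3,0,1,1,0} = 2
G(10) = mex{2,2,0,1,1} = 3
G(11) = mex{2,1,2,0,1} = 3
G(12) = mex{3,3,1,2,0} = 4
G(13) = mex{3,2,3,1,2} = 0
G(14) = mex{4,2,2,3,1} = 0
G(15) = mex{0,3,2,2,3} = 1
G(16) = mex{0,3,3,2,2} = 1
G(17) = mex{1,4,3,3,2} = 0
G(18) = mex{1,0,4,3,3} = 2
G(19) = mex{0,0,0,4,3} = 1
Stack A: G(11) = 3.
Stack B: G(19) = 1.
Combined Grundy value = 3 ⊕ 1 = 2.
A winning move leaves total XOR = 0, i.e. changes one component's Grundy value g to g ⊕ X where X is the current total.
Stack A: need g' = 3⊕2 = 1. Options: 11−2→G=2, 11−5→G=1, 11−6→G=2, 11−7→G=0, 11−8→G=1. Hits: 2.
Stack B: need g' = 1⊕2 = 3. Options: 19−2→G=0, 19−5→G=0, 19−6→G=0, 19−7→G=4, 19−8→G=3. Hits: 1.

3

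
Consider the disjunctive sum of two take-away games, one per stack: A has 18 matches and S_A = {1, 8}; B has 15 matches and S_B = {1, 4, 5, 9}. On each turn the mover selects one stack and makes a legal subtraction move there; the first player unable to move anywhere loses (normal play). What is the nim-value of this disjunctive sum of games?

3

Stack A, S = {1, 8}:
G(0) = 0
G(1) = mex{0} = 1
G(2) = mex{1} = 0
G(3) = mex{0} = 1
G(4) = mex{1} = 0
G(5) = mex{0} = 1
G(6) = mex{1} = 0
G(7) = mex{0} = 1
G(8) = mex{1,0} = 2
G(9) = mex{2,1} = 0
G(10) = mex{0,0} = 1
G(11) = mex{1,1} = 0
G(12) = mex{0,0} = 1
G(13) = mex{1,1} = 0
G(14) = mex{0,0} = 1
G(15) = mex{1,1} = 0
G(16) = mex{0,2} = 1
G(17) = mex{1,0} = 2
G(18) = mex{2,1} = 0
G_A(18) = 0.
Stack B, S = {1, 4, 5, 9}:
G(0) = 0
G(1) = mex{0} = 1
G(2) = mex{1} = 0
G(3) = mex{0} = 1
G(4) = mex{1,0} = 2
G(5) = mex{2,1,0} = 3
G(6) = mex{3,0,1} = 2
G(7) = mex{2,1,0} = 3
G(8) = mex{3,2,1} = 0
G(9) = mex{0,3,2,0} = 1
G(10) = mex{1,2,3,1} = 0
G(11) = mex{0,3,2,0} = 1
G(12) = mex{1,0,3,1} = 2
G(13) = mex{2,1,0,2} = 3
G(14) = mex{3,0,1,3} = 2
G(15) = mex{2,1,0,2} = 3
G_B(15) = 3.
Combined Grundy value = 0 ⊕ 3 = 3.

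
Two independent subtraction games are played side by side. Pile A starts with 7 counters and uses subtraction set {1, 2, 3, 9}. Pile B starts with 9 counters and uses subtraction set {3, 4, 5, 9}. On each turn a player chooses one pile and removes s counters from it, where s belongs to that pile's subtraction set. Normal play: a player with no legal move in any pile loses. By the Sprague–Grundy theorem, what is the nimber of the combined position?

0

Pile A, S = {1, 2, 3, 9}:
n : 0 1 2 3 4 5 6 7
G : 0 1 2 3 0 1 2 3
G_A(7) = 3.
Pile B, S = {3, 4, 5, 9}:
G(0) = 0
G(1) = mex{} = 0
G(2) = mex{} = 0
G(3) = mex{0} = 1
G(4) = mex{0,0} = 1
G(5) = mex{0,0,0} = 1
G(6) = mex{1,0,0} = 2
G(7) = mex{1,1,0} = 2
G(8) = mex{1,1,1} = 0
G(9) = mex{2,1,1,0} = 3
G_B(9) = 3.
Combined Grundy value = 3 ⊕ 3 = 0.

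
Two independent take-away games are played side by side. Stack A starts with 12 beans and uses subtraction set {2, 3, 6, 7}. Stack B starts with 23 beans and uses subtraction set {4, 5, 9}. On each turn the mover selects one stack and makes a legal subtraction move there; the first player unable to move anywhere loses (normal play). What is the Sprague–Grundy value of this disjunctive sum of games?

Stack A, S = {2, 3, 6, 7}:
G(0) = 0
G(1) = mex{} = 0
G(2) = mex{0} = 1
G(3) = mex{0,0} = 1
G(4) = mex{1,0} = 2
G(5) = mex{1,1} = 0
G(6) = mex{2,1,0} = 3
G(7) = mex{0,2,0,0} = 1
G(8) = mex{3,0,1,0} = 2
G(9) = mex{1,3,1,1} = 0
G(10) = mex{2,1,2,1} = 0
G(11) = mex{0,2,0,2} = 1
G(12) = mex{0,0,3,0} = 1
G_A(12) = 1.
Stack B, S = {4, 5, 9}:
G(0) = 0
G(1) = mex{} = 0
G(2) = mex{} = 0
G(3) = mex{} = 0
G(4) = mex{0} = 1
G(5) = mex{0,0} = 1
G(6) = mex{0,0} = 1
G(7) = mex{0,0} = 1
G(8) = mex{1,0} = 2
G(9) = mex{1,1,0} = 2
G(10) = mex{1,1,0} = 2
G(11) = mex{1,1,0} = 2
G(12) = mex{2,1,0} = 3
G(13) = mex{2,2,1} = 0
G(14) = mex{2,2,1} = 0
G(15) = mex{2,2,1} = 0
G(16) = mex{3,2,1} = 0
G(17) = mex{0,3,2} = 1
G(18) = mex{0,0,2} = 1
G(19) = mex{0,0,2} = 1
G(20) = mex{0,0,2} = 1
G(21) = mex{1,0,3} = 2
G(22) = mex{1,1,0} = 2
G(23) = mex{1,1,0} = 2
G_B(23) = 2.
Combined Grundy value = 1 ⊕ 2 = 3.

3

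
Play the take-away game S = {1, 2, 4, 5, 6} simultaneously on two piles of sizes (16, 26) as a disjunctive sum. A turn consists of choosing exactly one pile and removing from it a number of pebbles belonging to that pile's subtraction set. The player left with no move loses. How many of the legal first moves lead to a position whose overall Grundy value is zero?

0

All piles use S = {1, 2, 4, 5, 6}:
G(0) = 0
G(1) = mex{0} = 1
G(2) = mex{1,0} = 2
G(3) = mex{2,1} = 0
G(4) = mex{0,2,0} = 1
G(5) = mex{1,0,1,0} = 2
G(6) = mex{2,1,2,1,0} = 3
G(7) = mex{3,2,0,2,1} = 4
G(8) = mex{4,3,1,0,2} = 5
G(9) = mex{5,4,2,1,0} = 3
G(10) = mex{3,5,3,2,1} = 0
G(11) = mex{0,3,4,3,2} = 1
G(12) = mex{1,0,5,4,3} = 2
G(13) = mex{2,1,3,5,4} = 0
G(14) = mex{0,2,0,3,5} = 1
G(15) = mex{1,0,1,0,3} = 2
G(16) = mex{2,1,2,1,0} = 3
G(17) = mex{3,2,0,2,1} = 4
G(18) = mex{4,3,1,0,2} = 5
G(19) = mex{5,4,2,1,0} = 3
G(20) = mex{3,5,3,2,1} = 0
G(21) = mex{0,3,4,3,2} = 1
G(22) = mex{1,0,5,4,3} = 2
G(23) = mex{2,1,3,5,4} = 0
G(24) = mex{0,2,0,3,5} = 1
G(25) = mex{1,0,1,0,3} = 2
G(26) = mex{2,1,2,1,0} = 3
Pile A: G(16) = 3.
Pile B: G(26) = 3.
Combined Grundy value = 3 ⊕ 3 = 0.
A winning move leaves total XOR = 0, i.e. changes one component's Grundy value g to g ⊕ X where X is the current total.
Pile A: target g' = 3⊕0 = 3, but every legal move changes the Grundy value (mex property), so 0 moves.
Pile B: target g' = 3⊕0 = 3, but every legal move changes the Grundy value (mex property), so 0 moves.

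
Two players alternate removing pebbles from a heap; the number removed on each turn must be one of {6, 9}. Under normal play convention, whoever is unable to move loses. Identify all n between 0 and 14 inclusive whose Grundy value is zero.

n :  0  1  2  3  4  5  6  7  8  9 10 11 12 13 14
G :  0  0  0  0  0  0  1  1  1  1  1  1  2  2  2
P-positions are exactly the n with G(n) = 0.

0, 1, 2, 3, 4, 5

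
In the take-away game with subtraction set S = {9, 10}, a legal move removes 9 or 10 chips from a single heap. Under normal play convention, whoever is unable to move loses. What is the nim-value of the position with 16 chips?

1

G(0) = 0
G(1) = mex{} = 0
G(2) = mex{} = 0
G(3) = mex{} = 0
G(4) = mex{} = 0
G(5) = mex{} = 0
G(6) = mex{} = 0
G(7) = mex{} = 0
G(8) = mex{} = 0
G(9) = mex{0} = 1
G(10) = mex{0,0} = 1
G(11) = mex{0,0} = 1
G(12) = mex{0,0} = 1
G(13) = mex{0,0} = 1
G(14) = mex{0,0} = 1
G(15) = mex{0,0} = 1
G(16) = mex{0,0} = 1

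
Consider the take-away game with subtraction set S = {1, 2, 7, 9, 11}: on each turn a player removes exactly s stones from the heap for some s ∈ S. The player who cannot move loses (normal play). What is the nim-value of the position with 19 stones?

0

G(0) = 0
G(1) = mex{0} = 1
G(2) = mex{1,0} = 2
G(3) = mex{2,1} = 0
G(4) = mex{0,2} = 1
G(5) = mex{1,0} = 2
G(6) = mex{2,1} = 0
G(7) = mex{0,2,0} = 1
G(8) = mex{1,0,1} = 2
G(9) = mex{2,1,2,0} = 3
G(10) = mex{3,2,0,1} = 4
G(11) = mex{4,3,1,2,0} = 5
G(12) = mex{5,4,2,0,1} = 3
G(13) = mex{3,5,0,1,2} = 4
G(14) = mex{4,3,1,2,0} = 5
G(15) = mex{5,4,2,0,1} = 3
G(16) = mex{3,5,3,1,2} = 0
G(17) = mex{0,3,4,2,0} = 1
G(18) = mex{1,0,5,3,1} = 2
G(19) = mex{2,1,3,4,2} = 0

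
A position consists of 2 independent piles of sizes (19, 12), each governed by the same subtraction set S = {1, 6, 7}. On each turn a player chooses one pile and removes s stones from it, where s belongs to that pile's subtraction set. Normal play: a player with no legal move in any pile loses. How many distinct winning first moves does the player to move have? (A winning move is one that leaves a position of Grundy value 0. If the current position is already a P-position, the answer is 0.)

All piles use S = {1, 6, 7}:
n :  0  1  2  3  4  5  6  7  8  9 10 11 12 13 14 15 16 17 18 19
G :  0  1  0  1  0  1  2  3  2  3  2  3  0  1  0  1  0  1  2  3
Pile A: G(19) = 3.
Pile B: G(12) = 0.
Combined Grundy value = 3 ⊕ 0 = 3.
A winning move leaves total XOR = 0, i.e. changes one component's Grundy value g to g ⊕ X where X is the current total.
Pile A: need g' = 3⊕3 = 0. Options: 19−1→G=2, 19−6→G=1, 19−7→G=0. Hits: 1.
Pile B: need g' = 0⊕3 = 3. Options: 12−1→G=3, 12−6→G=2, 12−7→G=1. Hits: 1.

2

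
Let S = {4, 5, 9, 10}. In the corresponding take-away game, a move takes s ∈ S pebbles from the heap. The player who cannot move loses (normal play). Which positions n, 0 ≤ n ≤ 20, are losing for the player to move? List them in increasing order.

G(0) = 0
G(1) = mex{} = 0
G(2) = mex{} = 0
G(3) = mex{} = 0
G(4) = mex{0} = 1
G(5) = mex{0,0} = 1
G(6) = mex{0,0} = 1
G(7) = mex{0,0} = 1
G(8) = mex{1,0} = 2
G(9) = mex{1,1,0} = 2
G(10) = mex{1,1,0,0} = 2
G(11) = mex{1,1,0,0} = 2
G(12) = mex{2,1,0,0} = 3
G(13) = mex{2,2,1,0} = 3
G(14) = mex{2,2,1,1} = 0
G(15) = mex{2,2,1,1} = 0
G(16) = mex{3,2,1,1} = 0
G(17) = mex{3,3,2,1} = 0
G(18) = mex{0,3,2,2} = 1
G(19) = mex{0,0,2,2} = 1
G(20) = mex{0,0,2,2} = 1
P-positions are exactly the n with G(n) = 0.

0, 1, 2, 3, 14, 15, 16, 17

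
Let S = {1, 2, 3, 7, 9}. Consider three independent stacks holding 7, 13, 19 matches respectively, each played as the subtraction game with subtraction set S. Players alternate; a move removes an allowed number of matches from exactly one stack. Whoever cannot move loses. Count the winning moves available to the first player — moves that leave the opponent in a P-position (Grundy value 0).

5

All stacks use S = {1, 2, 3, 7, 9}:
G(0) = 0
G(1) = mex{0} = 1
G(2) = mex{1,0} = 2
G(3) = mex{2,1,0} = 3
G(4) = mex{3,2,1} = 0
G(5) = mex{0,3,2} = 1
G(6) = mex{1,0,3} = 2
G(7) = mex{2,1,0,0} = 3
G(8) = mex{3,2,1,1} = 0
G(9) = mex{0,3,2,2,0} = 1
G(10) = mex{1,0,3,3,1} = 2
G(11) = mex{2,1,0,0,2} = 3
G(12) = mex{3,2,1,1,3} = 0
G(13) = mex{0,3,2,2,0} = 1
G(14) = mex{1,0,3,3,1} = 2
G(15) = mex{2,1,0,0,2} = 3
G(16) = mex{3,2,1,1,3} = 0
G(17) = mex{0,3,2,2,0} = 1
G(18) = mex{1,0,3,3,1} = 2
G(19) = mex{2,1,0,0,2} = 3
Stack A: G(7) = 3.
Stack B: G(13) = 1.
Stack C: G(19) = 3.
Combined Grundy value = 3 ⊕ 1 ⊕ 3 = 1.
A winning move leaves total XOR = 0, i.e. changes one component's Grundy value g to g ⊕ X where X is the current total.
Stack A: need g' = 3⊕1 = 2. Options: 7−1→G=2, 7−2→G=1, 7−3→G=0, 7−7→G=0. Hits: 1.
Stack B: need g' = 1⊕1 = 0. Options: 13−1→G=0, 13−2→G=3, 13−3→G=2, 13−7→G=2, 13−9→G=0. Hits: 2.
Stack C: need g' = 3⊕1 = 2. Options: 19−1→G=2, 19−2→G=1, 19−3→G=0, 19−7→G=0, 19−9→G=2. Hits: 2.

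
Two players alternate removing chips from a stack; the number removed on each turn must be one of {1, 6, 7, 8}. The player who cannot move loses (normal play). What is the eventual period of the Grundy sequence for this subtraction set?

13

n :  0  1  2  3  4  5  6  7  8  9 10 11 12 13 14 15 16 17 18 19 20 21 22 23 24 25 26 27
G :  0  1  0  1  0  1  2  3  2  3  2  3  4  0  1  0  1  0  1  2  3  2  3  2  3  4  0  1
G(n+13) = G(n) holds for n = 0,…,7 (a full window of length max(S) = 8), so the sequence is purely periodic with period 13.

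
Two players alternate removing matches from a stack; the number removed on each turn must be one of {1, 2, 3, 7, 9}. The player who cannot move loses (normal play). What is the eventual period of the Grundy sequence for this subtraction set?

4

n :  0  1  2  3  4  5  6  7  8  9 10 11 12 13 14
G :  0  1  2  3  0  1  2  3  0  1  2  3  0  1  2
G(n+4) = G(n) holds for n = 0,…,8 (a full window of length max(S) = 9), so the sequence is purely periodic with period 4.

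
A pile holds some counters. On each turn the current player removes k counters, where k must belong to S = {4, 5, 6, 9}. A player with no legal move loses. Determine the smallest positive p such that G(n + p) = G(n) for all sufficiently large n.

G(0) = 0
G(1) = mex{} = 0
G(2) = mex{} = 0
G(3) = mex{} = 0
G(4) = mex{0} = 1
G(5) = mex{0,0} = 1
G(6) = mex{0,0,0} = 1
G(7) = mex{0,0,0} = 1
G(8) = mex{1,0,0} = 2
G(9) = mex{1,1,0,0} = 2
G(10) = mex{1,1,1,0} = 2
G(11) = mex{1,1,1,0} = 2
G(12) = mex{2,1,1,0} = 3
G(13) = mex{2,2,1,1} = 0
G(14) = mex{2,2,2,1} = 0
G(15) = mex{2,2,2,1} = 0
G(16) = mex{3,2,2,1} = 0
G(17) = mex{0,3,2,2} = 1
G(18) = mex{0,0,3,2} = 1
G(19) = mex{0,0,0,2} = 1
G(20) = mex{0,0,0,2} = 1
G(21) = mex{1,0,0,3} = 2
G(22) = mex{1,1,0,0} = 2
G(23) = mex{1,1,1,0} = 2
G(24) = mex{1,1,1,0} = 2
G(25) = mex{2,1,1,0} = 3
G(26) = mex{2,2,1,1} = 0
G(27) = mex{2,2,2,1} = 0
G(n+13) = G(n) holds for n = 0,…,8 (a full window of length max(S) = 9), so the sequence is purely periodic with period 13.

13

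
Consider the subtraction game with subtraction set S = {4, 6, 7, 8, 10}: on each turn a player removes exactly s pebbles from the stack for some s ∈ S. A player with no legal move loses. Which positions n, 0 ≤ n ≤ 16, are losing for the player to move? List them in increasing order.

n :  0  1  2  3  4  5  6  7  8  9 10 11 12 13 14 15 16
G :  0  0  0  0  1  1  1  1  2  2  2  2  3  3  0  0  0
P-positions are exactly the n with G(n) = 0.

0, 1, 2, 3, 14, 15, 16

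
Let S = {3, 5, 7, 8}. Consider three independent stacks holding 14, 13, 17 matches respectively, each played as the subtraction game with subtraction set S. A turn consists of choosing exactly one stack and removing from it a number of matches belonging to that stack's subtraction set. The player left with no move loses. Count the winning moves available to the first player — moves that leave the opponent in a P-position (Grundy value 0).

All stacks use S = {3, 5, 7, 8}:
n :  0  1  2  3  4  5  6  7  8  9 10 11 12 13 14 15 16 17
G :  0  0  0  1  1  1  2  2  2  3  3  0  0  0  1  1  1  2
Stack A: G(14) = 1.
Stack B: G(13) = 0.
Stack C: G(17) = 2.
Combined Grundy value = 1 ⊕ 0 ⊕ 2 = 3.
A winning move leaves total XOR = 0, i.e. changes one component's Grundy value g to g ⊕ X where X is the current total.
Stack A: need g' = 1⊕3 = 2. Options: 14−3→G=0, 14−5→G=3, 14−7→G=2, 14−8→G=2. Hits: 2.
Stack B: need g' = 0⊕3 = 3. Options: 13−3→G=3, 13−5→G=2, 13−7→G=2, 13−8→G=1. Hits: 1.
Stack C: need g' = 2⊕3 = 1. Options: 17−3→G=1, 17−5→G=0, 17−7→G=3, 17−8→G=3. Hits: 1.

4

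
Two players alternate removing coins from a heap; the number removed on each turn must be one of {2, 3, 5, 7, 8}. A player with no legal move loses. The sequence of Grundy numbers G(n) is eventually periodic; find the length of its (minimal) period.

10

n :  0  1  2  3  4  5  6  7  8  9 10 11 12 13 14 15 16 17 18 19 20 21
G :  0  0  1  1  2  2  3  3  4  4  0  0  1  1  2  2  3  3  4  4  0  0
G(n+10) = G(n) holds for n = 0,…,7 (a full window of length max(S) = 8), so the sequence is purely periodic with period 10.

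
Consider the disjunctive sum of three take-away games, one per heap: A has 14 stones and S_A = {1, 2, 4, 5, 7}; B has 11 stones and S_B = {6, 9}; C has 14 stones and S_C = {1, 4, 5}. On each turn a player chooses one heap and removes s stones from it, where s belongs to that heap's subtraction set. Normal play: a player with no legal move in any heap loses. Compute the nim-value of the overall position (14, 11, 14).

Heap A, S = {1, 2, 4, 5, 7}:
G(0) = 0
G(1) = mex{0} = 1
G(2) = mex{1,0} = 2
G(3) = mex{2,1} = 0
G(4) = mex{0,2,0} = 1
G(5) = mex{1,0,1,0} = 2
G(6) = mex{2,1,2,1} = 0
G(7) = mex{0,2,0,2,0} = 1
G(8) = mex{1,0,1,0,1} = 2
G(9) = mex{2,1,2,1,2} = 0
G(10) = mex{0,2,0,2,0} = 1
G(11) = mex{1,0,1,0,1} = 2
G(12) = mex{2,1,2,1,2} = 0
G(13) = mex{0,2,0,2,0} = 1
G(14) = mex{1,0,1,0,1} = 2
G_A(14) = 2.
Heap B, S = {6, 9}:
n :  0  1  2  3  4  5  6  7  8  9 10 11
G :  0  0  0  0  0  0  1  1  1  1  1  1
G_B(11) = 1.
Heap C, S = {1, 4, 5}:
G(0) = 0
G(1) = mex{0} = 1
G(2) = mex{1} = 0
G(3) = mex{0} = 1
G(4) = mex{1,0} = 2
G(5) = mex{2,1,0} = 3
G(6) = mex{3,0,1} = 2
G(7) = mex{2,1,0} = 3
G(8) = mex{3,2,1} = 0
G(9) = mex{0,3,2} = 1
G(10) = mex{1,2,3} = 0
G(11) = mex{0,3,2} = 1
G(12) = mex{1,0,3} = 2
G(13) = mex{2,1,0} = 3
G(14) = mex{3,0,1} = 2
G_C(14) = 2.
Combined Grundy value = 2 ⊕ 1 ⊕ 2 = 1.

1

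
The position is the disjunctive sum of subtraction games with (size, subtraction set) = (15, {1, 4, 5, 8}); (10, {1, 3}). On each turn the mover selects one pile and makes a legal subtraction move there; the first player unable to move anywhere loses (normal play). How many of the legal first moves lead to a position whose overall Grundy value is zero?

Pile A, S = {1, 4, 5, 8}:
G(0) = 0
G(1) = mex{0} = 1
G(2) = mex{1} = 0
G(3) = mex{0} = 1
G(4) = mex{1,0} = 2
G(5) = mex{2,1,0} = 3
G(6) = mex{3,0,1} = 2
G(7) = mex{2,1,0} = 3
G(8) = mex{3,2,1,0} = 4
G(9) = mex{4,3,2,1} = 0
G(10) = mex{0,2,3,0} = 1
G(11) = mex{1,3,2,1} = 0
G(12) = mex{0,4,3,2} = 1
G(13) = mex{1,0,4,3} = 2
G(14) = mex{2,1,0,2} = 3
G(15) = mex{3,0,1,3} = 2
G_A(15) = 2.
Pile B, S = {1, 3}:
G(0) = 0
G(1) = mex{0} = 1
G(2) = mex{1} = 0
G(3) = mex{0,0} = 1
G(4) = mex{1,1} = 0
G(5) = mex{0,0} = 1
G(6) = mex{1,1} = 0
G(7) = mex{0,0} = 1
G(8) = mex{1,1} = 0
G(9) = mex{0,0} = 1
G(10) = mex{1,1} = 0
G_B(10) = 0.
Combined Grundy value = 2 ⊕ 0 = 2.
A winning move leaves total XOR = 0, i.e. changes one component's Grundy value g to g ⊕ X where X is the current total.
Pile A: need g' = 2⊕2 = 0. Options: 15−1→G=3, 15−4→G=0, 15−5→G=1, 15−8→G=3. Hits: 1.
Pile B: need g' = 0⊕2 = 2. Options: 10−1→G=1, 10−3→G=1. Hits: 0.

1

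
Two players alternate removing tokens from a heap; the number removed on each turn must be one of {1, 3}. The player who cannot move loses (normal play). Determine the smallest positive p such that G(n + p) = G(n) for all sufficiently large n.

2

G(0) = 0
G(1) = mex{0} = 1
G(2) = mex{1} = 0
G(3) = mex{0,0} = 1
G(4) = mex{1,1} = 0
G(5) = mex{0,0} = 1
G(6) = mex{1,1} = 0
G(7) = mex{0,0} = 1
G(8) = mex{1,1} = 0
G(9) = mex{0,0} = 1
G(10) = mex{1,1} = 0
G(11) = mex{0,0} = 1
G(12) = mex{1,1} = 0
G(13) = mex{0,0} = 1
G(14) = mex{1,1} = 0
G(n+2) = G(n) holds for n = 0,…,2 (a full window of length max(S) = 3), so the sequence is purely periodic with period 2.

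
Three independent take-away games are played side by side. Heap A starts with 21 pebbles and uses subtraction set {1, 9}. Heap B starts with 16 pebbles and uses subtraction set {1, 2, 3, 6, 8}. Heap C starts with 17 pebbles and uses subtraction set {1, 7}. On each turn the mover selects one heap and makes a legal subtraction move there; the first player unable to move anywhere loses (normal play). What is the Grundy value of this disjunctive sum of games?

3

Heap A, S = {1, 9}:
n :  0  1  2  3  4  5  6  7  8  9 10 11 12 13 14 15 16 17 18 19 20 21
G :  0  1  0  1  0  1  0  1  0  1  0  1  0  1  0  1  0  1  0  1  0  1
G_A(21) = 1.
Heap B, S = {1, 2, 3, 6, 8}:
G(0) = 0
G(1) = mex{0} = 1
G(2) = mex{1,0} = 2
G(3) = mex{2,1,0} = 3
G(4) = mex{3,2,1} = 0
G(5) = mex{0,3,2} = 1
G(6) = mex{1,0,3,0} = 2
G(7) = mex{2,1,0,1} = 3
G(8) = mex{3,2,1,2,0} = 4
G(9) = mex{4,3,2,3,1} = 0
G(10) = mex{0,4,3,0,2} = 1
G(11) = mex{1,0,4,1,3} = 2
G(12) = mex{2,1,0,2,0} = 3
G(13) = mex{3,2,1,3,1} = 0
G(14) = mex{0,3,2,4,2} = 1
G(15) = mex{1,0,3,0,3} = 2
G(16) = mex{2,1,0,1,4} = 3
G_B(16) = 3.
Heap C, S = {1, 7}:
G(0) = 0
G(1) = mex{0} = 1
G(2) = mex{1} = 0
G(3) = mex{0} = 1
G(4) = mex{1} = 0
G(5) = mex{0} = 1
G(6) = mex{1} = 0
G(7) = mex{0,0} = 1
G(8) = mex{1,1} = 0
G(9) = mex{0,0} = 1
G(10) = mex{1,1} = 0
G(11) = mex{0,0} = 1
G(12) = mex{1,1} = 0
G(13) = mex{0,0} = 1
G(14) = mex{1,1} = 0
G(15) = mex{0,0} = 1
G(16) = mex{1,1} = 0
G(17) = mex{0,0} = 1
G_C(17) = 1.
Combined Grundy value = 1 ⊕ 3 ⊕ 1 = 3.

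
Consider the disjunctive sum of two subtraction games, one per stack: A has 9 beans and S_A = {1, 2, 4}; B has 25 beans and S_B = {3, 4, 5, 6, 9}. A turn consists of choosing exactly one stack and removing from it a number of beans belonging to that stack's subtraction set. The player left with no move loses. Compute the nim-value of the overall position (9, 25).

0

Stack A, S = {1, 2, 4}:
G(0) = 0
G(1) = mex{0} = 1
G(2) = mex{1,0} = 2
G(3) = mex{2,1} = 0
G(4) = mex{0,2,0} = 1
G(5) = mex{1,0,1} = 2
G(6) = mex{2,1,2} = 0
G(7) = mex{0,2,0} = 1
G(8) = mex{1,0,1} = 2
G(9) = mex{2,1,2} = 0
G_A(9) = 0.
Stack B, S = {3, 4, 5, 6, 9}:
G(0) = 0
G(1) = mex{} = 0
G(2) = mex{} = 0
G(3) = mex{0} = 1
G(4) = mex{0,0} = 1
G(5) = mex{0,0,0} = 1
G(6) = mex{1,0,0,0} = 2
G(7) = mex{1,1,0,0} = 2
G(8) = mex{1,1,1,0} = 2
G(9) = mex{2,1,1,1,0} = 3
G(10) = mex{2,2,1,1,0} = 3
G(11) = mex{2,2,2,1,0} = 3
G(12) = mex{3,2,2,2,1} = 0
G(13) = mex{3,3,2,2,1} = 0
G(14) = mex{3,3,3,2,1} = 0
G(15) = mex{0,3,3,3,2} = 1
G(16) = mex{0,0,3,3,2} = 1
G(17) = mex{0,0,0,3,2} = 1
G(18) = mex{1,0,0,0,3} = 2
G(19) = mex{1,1,0,0,3} = 2
G(20) = mex{1,1,1,0,3} = 2
G(21) = mex{2,1,1,1,0} = 3
G(22) = mex{2,2,1,1,0} = 3
G(23) = mex{2,2,2,1,0} = 3
G(24) = mex{3,2,2,2,1} = 0
G(25) = mex{3,3,2,2,1} = 0
G_B(25) = 0.
Combined Grundy value = 0 ⊕ 0 = 0.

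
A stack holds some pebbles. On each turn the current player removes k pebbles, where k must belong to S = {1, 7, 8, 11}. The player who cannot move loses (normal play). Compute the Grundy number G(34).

0

n :  0  1  2  3  4  5  6  7  8  9 10 11 12 13 14 15 16 17 18 19 20 21 22 23 24 25 26 27 28 29 30 31 32 33 34
G :  0  1  0  1  0  1  0  1  2  3  2  3  2  3  2  3  0  1  0  1  0  1  0  1  2  3  2  3  2  3  2  3  0  1  0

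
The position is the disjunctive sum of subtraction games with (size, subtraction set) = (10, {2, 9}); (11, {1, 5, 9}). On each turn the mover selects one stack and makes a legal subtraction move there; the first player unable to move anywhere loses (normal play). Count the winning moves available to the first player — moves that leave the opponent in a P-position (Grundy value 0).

0

Stack A, S = {2, 9}:
G(0) = 0
G(1) = mex{} = 0
G(2) = mex{0} = 1
G(3) = mex{0} = 1
G(4) = mex{1} = 0
G(5) = mex{1} = 0
G(6) = mex{0} = 1
G(7) = mex{0} = 1
G(8) = mex{1} = 0
G(9) = mex{1,0} = 2
G(10) = mex{0,0} = 1
G_A(10) = 1.
Stack B, S = {1, 5, 9}:
G(0) = 0
G(1) = mex{0} = 1
G(2) = mex{1} = 0
G(3) = mex{0} = 1
G(4) = mex{1} = 0
G(5) = mex{0,0} = 1
G(6) = mex{1,1} = 0
G(7) = mex{0,0} = 1
G(8) = mex{1,1} = 0
G(9) = mex{0,0,0} = 1
G(10) = mex{1,1,1} = 0
G(11) = mex{0,0,0} = 1
G_B(11) = 1.
Combined Grundy value = 1 ⊕ 1 = 0.
A winning move leaves total XOR = 0, i.e. changes one component's Grundy value g to g ⊕ X where X is the current total.
Stack A: target g' = 1⊕0 = 1, but every legal move changes the Grundy value (mex property), so 0 moves.
Stack B: target g' = 1⊕0 = 1, but every legal move changes the Grundy value (mex property), so 0 moves.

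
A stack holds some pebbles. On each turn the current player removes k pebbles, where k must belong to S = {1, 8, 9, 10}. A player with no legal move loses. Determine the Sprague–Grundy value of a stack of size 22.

1

n :  0  1  2  3  4  5  6  7  8  9 10 11 12 13 14 15 16 17 18 19 20 21 22
G :  0  1  0  1  0  1  0  1  2  3  2  3  2  3  2  3  4  0  1  0  1  0  1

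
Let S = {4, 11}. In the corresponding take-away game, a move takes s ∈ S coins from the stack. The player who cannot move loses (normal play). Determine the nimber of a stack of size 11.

G(0) = 0
G(1) = mex{} = 0
G(2) = mex{} = 0
G(3) = mex{} = 0
G(4) = mex{0} = 1
G(5) = mex{0} = 1
G(6) = mex{0} = 1
G(7) = mex{0} = 1
G(8) = mex{1} = 0
G(9) = mex{1} = 0
G(10) = mex{1} = 0
G(11) = mex{1,0} = 2

2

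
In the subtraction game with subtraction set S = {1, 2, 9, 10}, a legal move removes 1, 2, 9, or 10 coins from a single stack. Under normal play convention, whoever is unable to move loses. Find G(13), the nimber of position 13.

n :  0  1  2  3  4  5  6  7  8  9 10 11 12 13
G :  0  1  2  0  1  2  0  1  2  3  4  0  1  2

2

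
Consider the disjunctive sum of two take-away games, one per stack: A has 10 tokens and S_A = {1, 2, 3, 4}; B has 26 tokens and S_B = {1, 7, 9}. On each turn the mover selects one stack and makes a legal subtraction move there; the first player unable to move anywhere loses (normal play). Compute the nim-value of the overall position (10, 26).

0

Stack A, S = {1, 2, 3, 4}:
G(0) = 0
G(1) = mex{0} = 1
G(2) = mex{1,0} = 2
G(3) = mex{2,1,0} = 3
G(4) = mex{3,2,1,0} = 4
G(5) = mex{4,3,2,1} = 0
G(6) = mex{0,4,3,2} = 1
G(7) = mex{1,0,4,3} = 2
G(8) = mex{2,1,0,4} = 3
G(9) = mex{3,2,1,0} = 4
G(10) = mex{4,3,2,1} = 0
G_A(10) = 0.
Stack B, S = {1, 7, 9}:
G(0) = 0
G(1) = mex{0} = 1
G(2) = mex{1} = 0
G(3) = mex{0} = 1
G(4) = mex{1} = 0
G(5) = mex{0} = 1
G(6) = mex{1} = 0
G(7) = mex{0,0} = 1
G(8) = mex{1,1} = 0
G(9) = mex{0,0,0} = 1
G(10) = mex{1,1,1} = 0
G(11) = mex{0,0,0} = 1
G(12) = mex{1,1,1} = 0
G(13) = mex{0,0,0} = 1
G(14) = mex{1,1,1} = 0
G(15) = mex{0,0,0} = 1
G(16) = mex{1,1,1} = 0
G(17) = mex{0,0,0} = 1
G(18) = mex{1,1,1} = 0
G(19) = mex{0,0,0} = 1
G(20) = mex{1,1,1} = 0
G(21) = mex{0,0,0} = 1
G(22) = mex{1,1,1} = 0
G(23) = mex{0,0,0} = 1
G(24) = mex{1,1,1} = 0
G(25) = mex{0,0,0} = 1
G(26) = mex{1,1,1} = 0
G_B(26) = 0.
Combined Grundy value = 0 ⊕ 0 = 0.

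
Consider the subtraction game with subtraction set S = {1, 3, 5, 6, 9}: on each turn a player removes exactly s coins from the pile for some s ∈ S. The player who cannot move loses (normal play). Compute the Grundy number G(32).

n :  0  1  2  3  4  5  6  7  8  9 10 11 12 13 14 15 16 17 18 19 20 21 22 23 24 25 26 27 28 29 30 31 32
G :  0  1  0  1  0  1  2  3  2  3  2  3  0  1  0  1  0  1  2  3  2  3  2  3  0  1  0  1  0  1  2  3  2

2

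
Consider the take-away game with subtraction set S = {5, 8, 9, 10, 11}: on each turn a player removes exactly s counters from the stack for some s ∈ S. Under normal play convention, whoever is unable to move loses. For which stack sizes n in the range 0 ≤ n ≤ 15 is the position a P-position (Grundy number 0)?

n :  0  1  2  3  4  5  6  7  8  9 10 11 12 13 14 15
G :  0  0  0  0  0  1  1  1  1  1  2  2  2  2  2  3
P-positions are exactly the n with G(n) = 0.

0, 1, 2, 3, 4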